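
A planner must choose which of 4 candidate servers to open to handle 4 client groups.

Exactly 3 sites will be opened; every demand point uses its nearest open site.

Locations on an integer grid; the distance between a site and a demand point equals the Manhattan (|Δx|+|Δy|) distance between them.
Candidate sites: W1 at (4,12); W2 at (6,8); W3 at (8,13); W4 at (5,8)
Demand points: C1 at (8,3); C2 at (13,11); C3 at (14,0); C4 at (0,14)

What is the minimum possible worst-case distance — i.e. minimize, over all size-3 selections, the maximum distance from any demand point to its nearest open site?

16

Open {W1, W2, W3}.
  Farthest demand point is C3 at distance 16 (to W2); all others are ≤ 16.
With {W1, W2, W4} the worst case is 16.
With {W2, W3, W4} the worst case is 16.
No size-3 selection achieves below 16.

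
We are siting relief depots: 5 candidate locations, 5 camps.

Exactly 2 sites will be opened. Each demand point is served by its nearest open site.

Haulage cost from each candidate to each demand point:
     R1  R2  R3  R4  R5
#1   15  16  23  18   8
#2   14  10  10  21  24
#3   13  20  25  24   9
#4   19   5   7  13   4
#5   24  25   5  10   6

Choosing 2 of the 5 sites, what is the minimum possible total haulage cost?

Open {#3, #4}.
  R1→#3 13, R2→#4 5, R3→#4 7, R4→#4 13, R5→#4 4  ⇒ total 42.
Compare {#2, #4}: total 43.
Compare {#4, #5}: total 43.
No size-2 selection does better; minimum is 42.

42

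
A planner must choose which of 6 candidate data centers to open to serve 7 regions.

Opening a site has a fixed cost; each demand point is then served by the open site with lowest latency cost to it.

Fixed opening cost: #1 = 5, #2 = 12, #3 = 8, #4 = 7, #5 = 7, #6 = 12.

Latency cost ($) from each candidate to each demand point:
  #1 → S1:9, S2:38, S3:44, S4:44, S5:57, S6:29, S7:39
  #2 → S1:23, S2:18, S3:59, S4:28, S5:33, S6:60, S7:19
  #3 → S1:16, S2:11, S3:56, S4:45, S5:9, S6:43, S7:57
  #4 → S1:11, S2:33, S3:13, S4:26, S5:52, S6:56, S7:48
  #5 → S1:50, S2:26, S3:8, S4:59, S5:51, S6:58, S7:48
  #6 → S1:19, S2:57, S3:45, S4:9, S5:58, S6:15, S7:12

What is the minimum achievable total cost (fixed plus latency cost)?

Open {#1, #3, #5, #6}: assign each demand point to its cheapest open site.
  S1→#1 9, S2→#3 11, S3→#5 8, S4→#6 9, S5→#3 9, S6→#6 15, S7→#6 12
  latency cost 73, fixed 32 → total 105.
Compare {#3, #4, #6}: latency cost 80 + fixed 27 = 107.
Compare {#3, #5, #6}: latency cost 80 + fixed 27 = 107.
Compare {#3, #4, #5, #6}: latency cost 75 + fixed 34 = 109.
All other subsets cost ≥ 107. Minimum total cost: 105.

105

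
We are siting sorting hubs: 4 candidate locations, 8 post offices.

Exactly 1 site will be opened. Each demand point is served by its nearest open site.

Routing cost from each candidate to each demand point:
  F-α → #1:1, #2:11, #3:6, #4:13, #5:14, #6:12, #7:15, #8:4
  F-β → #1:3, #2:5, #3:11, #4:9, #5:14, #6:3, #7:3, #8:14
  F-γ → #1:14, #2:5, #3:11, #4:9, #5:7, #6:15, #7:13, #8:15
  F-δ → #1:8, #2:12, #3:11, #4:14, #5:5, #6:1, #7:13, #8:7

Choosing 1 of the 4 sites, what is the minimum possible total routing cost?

62

Open {F-β}.
  #1→F-β 3, #2→F-β 5, #3→F-β 11, #4→F-β 9, #5→F-β 14, #6→F-β 3, #7→F-β 3, #8→F-β 14  ⇒ total 62.
Compare {F-δ}: total 71.
Compare {F-α}: total 76.
No size-1 selection does better; minimum is 62.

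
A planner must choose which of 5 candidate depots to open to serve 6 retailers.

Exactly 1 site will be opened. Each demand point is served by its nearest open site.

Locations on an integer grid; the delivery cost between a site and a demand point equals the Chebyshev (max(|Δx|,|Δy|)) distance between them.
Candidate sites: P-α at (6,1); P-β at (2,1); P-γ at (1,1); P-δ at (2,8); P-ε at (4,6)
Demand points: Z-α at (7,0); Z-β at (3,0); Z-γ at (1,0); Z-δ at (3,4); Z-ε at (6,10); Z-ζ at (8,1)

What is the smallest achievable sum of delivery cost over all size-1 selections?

23

Open {P-α}.
  Z-α→P-α 1, Z-β→P-α 3, Z-γ→P-α 5, Z-δ→P-α 3, Z-ε→P-α 9, Z-ζ→P-α 2  ⇒ total 23.
Compare {P-β}: total 25.
Compare {P-γ}: total 28.
No size-1 selection does better; minimum is 23.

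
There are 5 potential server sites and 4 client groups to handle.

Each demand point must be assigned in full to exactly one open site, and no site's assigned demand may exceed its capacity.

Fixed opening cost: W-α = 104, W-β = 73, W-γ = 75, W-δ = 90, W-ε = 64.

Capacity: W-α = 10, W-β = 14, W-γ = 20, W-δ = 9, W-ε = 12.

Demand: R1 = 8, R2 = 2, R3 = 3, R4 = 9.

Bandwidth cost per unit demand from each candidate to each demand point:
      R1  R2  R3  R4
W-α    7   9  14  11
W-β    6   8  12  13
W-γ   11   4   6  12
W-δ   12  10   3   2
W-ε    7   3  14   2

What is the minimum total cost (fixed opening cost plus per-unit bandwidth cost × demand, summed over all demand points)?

Open {W-β, W-ε}; cheapest assignment that respects the capacities:
  W-β (cap 14, load 11): R1, R3 — cost 8×6 + 3×12 = 84
  W-ε (cap 12, load 11): R2, R4 — cost 2×3 + 9×2 = 24
  Shipping 108, fixed 137 → total 245.
  Any other capacity-feasible assignment to {W-β, W-ε} ships for at least 108.
Compare {W-γ, W-ε}: its best feasible assignment gives total 269.
Compare {W-β, W-δ}: its best feasible assignment gives total 281.
Every other set of open sites that can feasibly serve all demand totals ≥ 269 even under its best assignment. Minimum: 245.

245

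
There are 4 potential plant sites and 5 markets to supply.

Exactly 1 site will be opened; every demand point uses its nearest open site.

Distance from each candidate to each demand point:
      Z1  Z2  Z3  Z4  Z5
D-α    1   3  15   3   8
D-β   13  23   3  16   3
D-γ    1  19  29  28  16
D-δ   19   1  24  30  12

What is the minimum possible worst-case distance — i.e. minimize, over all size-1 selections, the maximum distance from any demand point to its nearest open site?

15

Open {D-α}.
  Farthest demand point is Z3 at distance 15 (to D-α); all others are ≤ 15.
With {D-β} the worst case is 23.
With {D-γ} the worst case is 29.
No size-1 selection achieves below 15.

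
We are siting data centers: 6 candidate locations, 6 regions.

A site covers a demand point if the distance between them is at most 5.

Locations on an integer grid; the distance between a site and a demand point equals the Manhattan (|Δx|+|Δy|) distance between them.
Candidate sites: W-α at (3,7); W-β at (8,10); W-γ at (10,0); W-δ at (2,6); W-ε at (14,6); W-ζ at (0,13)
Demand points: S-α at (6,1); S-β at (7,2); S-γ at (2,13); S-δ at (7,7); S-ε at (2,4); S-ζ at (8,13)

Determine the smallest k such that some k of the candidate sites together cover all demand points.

4

Coverage sets (demand points within 5 of each site):
  W-α: {S-δ, S-ε}
  W-β: {S-δ, S-ζ}
  W-γ: {S-α, S-β}
  W-δ: {S-ε}
  W-ε: {}
  W-ζ: {S-γ}
No 3 sites suffice: every size-3 union leaves at least one demand point uncovered.
But {W-α, W-β, W-γ, W-ζ} covers everything, so the minimum is 4.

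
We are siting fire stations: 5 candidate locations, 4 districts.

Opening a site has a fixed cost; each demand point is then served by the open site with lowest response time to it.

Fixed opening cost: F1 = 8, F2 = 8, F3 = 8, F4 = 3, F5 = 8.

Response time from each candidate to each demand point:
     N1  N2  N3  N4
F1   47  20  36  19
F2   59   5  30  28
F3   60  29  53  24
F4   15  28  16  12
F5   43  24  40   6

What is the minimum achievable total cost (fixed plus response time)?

59

Open {F2, F4}: assign each demand point to its cheapest open site.
  N1→F4 15, N2→F2 5, N3→F4 16, N4→F4 12
  response time 48, fixed 11 → total 59.
Compare {F2, F4, F5}: response time 42 + fixed 19 = 61.
Compare {F1, F2, F4}: response time 48 + fixed 19 = 67.
Compare {F2, F3, F4}: response time 48 + fixed 19 = 67.
All other subsets cost ≥ 61. Minimum total cost: 59.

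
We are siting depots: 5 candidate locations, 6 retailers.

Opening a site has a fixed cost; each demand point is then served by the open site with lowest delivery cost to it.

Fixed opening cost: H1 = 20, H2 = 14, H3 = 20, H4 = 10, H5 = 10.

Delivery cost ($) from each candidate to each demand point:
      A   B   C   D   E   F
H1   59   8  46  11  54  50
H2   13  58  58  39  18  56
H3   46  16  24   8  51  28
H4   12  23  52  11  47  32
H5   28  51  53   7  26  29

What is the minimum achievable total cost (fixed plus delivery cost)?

Open {H2, H3}: assign each demand point to its cheapest open site.
  A→H2 13, B→H3 16, C→H3 24, D→H3 8, E→H2 18, F→H3 28
  delivery cost 107, fixed 34 → total 141.
Compare {H2, H3, H4}: delivery cost 106 + fixed 44 = 150.
Compare {H2, H3, H5}: delivery cost 106 + fixed 44 = 150.
Compare {H1, H2, H3}: delivery cost 99 + fixed 54 = 153.
All other subsets cost ≥ 150. Minimum total cost: 141.

141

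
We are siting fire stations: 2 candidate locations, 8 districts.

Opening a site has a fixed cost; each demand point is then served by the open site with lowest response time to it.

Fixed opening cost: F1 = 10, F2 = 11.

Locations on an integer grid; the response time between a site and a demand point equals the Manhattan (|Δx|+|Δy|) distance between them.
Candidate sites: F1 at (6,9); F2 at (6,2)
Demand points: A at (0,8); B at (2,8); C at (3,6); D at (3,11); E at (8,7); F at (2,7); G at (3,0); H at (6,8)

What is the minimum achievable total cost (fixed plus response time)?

56

Open {F1}: assign each demand point to its cheapest open site.
  A→F1 7, B→F1 5, C→F1 6, D→F1 5, E→F1 4, F→F1 6, G→F1 12, H→F1 1
  response time 46, fixed 10 → total 56.
Compare {F1, F2}: response time 39 + fixed 21 = 60.
Compare {F2}: response time 68 + fixed 11 = 79.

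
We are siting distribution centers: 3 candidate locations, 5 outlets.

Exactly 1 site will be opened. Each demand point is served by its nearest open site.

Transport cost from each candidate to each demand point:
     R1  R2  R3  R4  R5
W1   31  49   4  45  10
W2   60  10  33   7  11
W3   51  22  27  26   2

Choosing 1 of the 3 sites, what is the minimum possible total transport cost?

Open {W2}.
  R1→W2 60, R2→W2 10, R3→W2 33, R4→W2 7, R5→W2 11  ⇒ total 121.
Compare {W3}: total 128.
Compare {W1}: total 139.

121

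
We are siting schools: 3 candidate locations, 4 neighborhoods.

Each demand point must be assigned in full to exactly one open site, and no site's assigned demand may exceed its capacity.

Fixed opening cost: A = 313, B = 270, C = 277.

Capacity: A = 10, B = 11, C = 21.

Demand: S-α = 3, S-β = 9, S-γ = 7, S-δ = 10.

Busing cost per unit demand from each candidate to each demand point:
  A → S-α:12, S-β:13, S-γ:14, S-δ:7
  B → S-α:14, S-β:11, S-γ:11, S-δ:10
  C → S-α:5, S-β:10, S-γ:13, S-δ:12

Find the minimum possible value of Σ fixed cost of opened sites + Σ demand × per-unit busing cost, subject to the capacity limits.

843

Open {B, C}; cheapest assignment that respects the capacities:
  B (cap 11, load 10): S-δ — cost 10×10 = 100
  C (cap 21, load 19): S-α, S-β, S-γ — cost 3×5 + 9×10 + 7×13 = 196
  Shipping 296, fixed 547 → total 843.
  Any other capacity-feasible assignment to {B, C} ships for at least 296.
Compare {A, C}: its best feasible assignment gives total 856.
Compare {A, B, C}: its best feasible assignment gives total 1112.
Every other set of open sites that can feasibly serve all demand totals ≥ 856 even under its best assignment. Minimum: 843.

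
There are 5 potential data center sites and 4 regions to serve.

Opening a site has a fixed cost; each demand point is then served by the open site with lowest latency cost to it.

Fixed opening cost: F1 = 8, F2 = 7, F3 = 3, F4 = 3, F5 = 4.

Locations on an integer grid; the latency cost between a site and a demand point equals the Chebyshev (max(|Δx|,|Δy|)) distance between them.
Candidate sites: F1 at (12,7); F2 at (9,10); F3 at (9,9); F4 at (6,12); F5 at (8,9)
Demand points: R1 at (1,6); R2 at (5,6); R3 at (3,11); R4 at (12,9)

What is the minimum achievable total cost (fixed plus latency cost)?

22

Open {F3, F4}: assign each demand point to its cheapest open site.
  R1→F4 6, R2→F3 4, R3→F4 3, R4→F3 3
  latency cost 16, fixed 6 → total 22.
Compare {F5}: latency cost 19 + fixed 4 = 23.
Compare {F4, F5}: latency cost 16 + fixed 7 = 23.
Compare {F3}: latency cost 21 + fixed 3 = 24.
All other subsets cost ≥ 23. Minimum total cost: 22.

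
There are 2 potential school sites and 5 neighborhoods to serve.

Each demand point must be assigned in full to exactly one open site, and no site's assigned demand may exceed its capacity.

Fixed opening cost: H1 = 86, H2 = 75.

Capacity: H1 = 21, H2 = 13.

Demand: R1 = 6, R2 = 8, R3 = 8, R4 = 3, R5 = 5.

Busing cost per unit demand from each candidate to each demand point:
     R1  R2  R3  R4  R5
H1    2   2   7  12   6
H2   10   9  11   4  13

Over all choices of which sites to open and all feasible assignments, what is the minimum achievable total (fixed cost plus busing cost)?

Open {H1, H2}; cheapest assignment that respects the capacities:
  H1 (cap 21, load 19): R1, R2, R5 — cost 6×2 + 8×2 + 5×6 = 58
  H2 (cap 13, load 11): R3, R4 — cost 8×11 + 3×4 = 100
  Shipping 158, fixed 161 → total 319.
  Any other capacity-feasible assignment to {H1, H2} ships for at least 158.
Total demand is 30 and no other set of sites has combined capacity ≥ 30, so {H1, H2} is the only feasible choice of open sites. Minimum: 319.

319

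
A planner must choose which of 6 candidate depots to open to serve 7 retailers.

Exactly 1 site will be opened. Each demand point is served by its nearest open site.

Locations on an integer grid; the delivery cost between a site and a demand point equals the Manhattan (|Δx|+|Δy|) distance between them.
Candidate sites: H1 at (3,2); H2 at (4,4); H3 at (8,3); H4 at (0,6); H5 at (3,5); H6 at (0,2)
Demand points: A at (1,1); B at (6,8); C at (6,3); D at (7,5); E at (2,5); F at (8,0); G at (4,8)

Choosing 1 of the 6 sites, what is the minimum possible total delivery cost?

34

Open {H2}.
  A→H2 6, B→H2 6, C→H2 3, D→H2 4, E→H2 3, F→H2 8, G→H2 4  ⇒ total 34.
Compare {H5}: total 36.
Compare {H1}: total 41.
No size-1 selection does better; minimum is 34.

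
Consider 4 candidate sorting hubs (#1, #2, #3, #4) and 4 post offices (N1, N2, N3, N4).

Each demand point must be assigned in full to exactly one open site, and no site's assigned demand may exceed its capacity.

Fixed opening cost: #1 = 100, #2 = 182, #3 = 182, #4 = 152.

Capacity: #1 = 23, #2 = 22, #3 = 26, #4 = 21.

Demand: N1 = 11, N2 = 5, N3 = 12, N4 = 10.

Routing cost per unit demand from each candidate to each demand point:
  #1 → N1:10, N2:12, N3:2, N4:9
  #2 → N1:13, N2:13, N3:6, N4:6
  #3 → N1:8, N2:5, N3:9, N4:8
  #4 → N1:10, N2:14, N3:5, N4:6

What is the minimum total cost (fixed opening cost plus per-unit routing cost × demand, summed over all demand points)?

499

Open {#1, #3}; cheapest assignment that respects the capacities:
  #1 (cap 23, load 12): N3 — cost 12×2 = 24
  #3 (cap 26, load 26): N1, N2, N4 — cost 11×8 + 5×5 + 10×8 = 193
  Shipping 217, fixed 282 → total 499.
  Any other capacity-feasible assignment to {#1, #3} ships for at least 217.
Compare {#1, #4}: its best feasible assignment gives total 506.
Compare {#1, #2}: its best feasible assignment gives total 541.
Every other set of open sites that can feasibly serve all demand totals ≥ 506 even under its best assignment. Minimum: 499.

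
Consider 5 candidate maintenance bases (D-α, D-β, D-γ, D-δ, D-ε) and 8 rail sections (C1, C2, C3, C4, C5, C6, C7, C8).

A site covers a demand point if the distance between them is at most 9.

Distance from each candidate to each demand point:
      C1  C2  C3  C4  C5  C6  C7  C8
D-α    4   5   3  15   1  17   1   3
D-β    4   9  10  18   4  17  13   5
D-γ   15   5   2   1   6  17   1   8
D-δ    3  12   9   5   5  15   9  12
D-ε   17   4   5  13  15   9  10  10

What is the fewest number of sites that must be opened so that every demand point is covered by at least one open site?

Coverage sets (demand points within 9 of each site):
  D-α: {C1, C2, C3, C5, C7, C8}
  D-β: {C1, C2, C5, C8}
  D-γ: {C2, C3, C4, C5, C7, C8}
  D-δ: {C1, C3, C4, C5, C7}
  D-ε: {C2, C3, C6}
No 2 sites suffice: every size-2 union leaves at least one demand point uncovered.
But {D-α, D-γ, D-ε} covers everything, so the minimum is 3.

3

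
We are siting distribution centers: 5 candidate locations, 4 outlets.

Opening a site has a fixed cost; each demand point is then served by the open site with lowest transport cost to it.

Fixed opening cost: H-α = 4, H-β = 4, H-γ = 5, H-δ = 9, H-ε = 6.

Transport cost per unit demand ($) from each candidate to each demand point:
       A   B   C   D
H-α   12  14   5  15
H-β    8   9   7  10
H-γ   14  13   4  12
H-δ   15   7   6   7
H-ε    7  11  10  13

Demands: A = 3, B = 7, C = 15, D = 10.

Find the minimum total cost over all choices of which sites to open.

Open {H-γ, H-δ, H-ε}: assign each demand point to its cheapest open site.
  A→H-ε 3×7=21, B→H-δ 7×7=49, C→H-γ 15×4=60, D→H-δ 10×7=70
  transport cost 200, fixed 20 → total 220.
Compare {H-β, H-γ, H-δ}: transport cost 203 + fixed 18 = 221.
Compare {H-α, H-γ, H-δ, H-ε}: transport cost 200 + fixed 24 = 224.
Compare {H-β, H-γ, H-δ, H-ε}: transport cost 200 + fixed 24 = 224.
All other subsets cost ≥ 221. Minimum total cost: 220.

220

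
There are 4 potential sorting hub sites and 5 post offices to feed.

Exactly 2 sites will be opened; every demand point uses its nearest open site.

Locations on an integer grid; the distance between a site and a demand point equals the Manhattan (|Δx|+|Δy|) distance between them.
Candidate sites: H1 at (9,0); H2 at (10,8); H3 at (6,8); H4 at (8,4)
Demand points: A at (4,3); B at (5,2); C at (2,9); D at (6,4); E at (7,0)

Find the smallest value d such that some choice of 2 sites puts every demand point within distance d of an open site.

5

Open {H3, H4}.
  Farthest demand point is A at distance 5 (to H4); all others are ≤ 5.
With {H1, H3} the worst case is 7.
With {H1, H2} the worst case is 9.
No size-2 selection achieves below 5.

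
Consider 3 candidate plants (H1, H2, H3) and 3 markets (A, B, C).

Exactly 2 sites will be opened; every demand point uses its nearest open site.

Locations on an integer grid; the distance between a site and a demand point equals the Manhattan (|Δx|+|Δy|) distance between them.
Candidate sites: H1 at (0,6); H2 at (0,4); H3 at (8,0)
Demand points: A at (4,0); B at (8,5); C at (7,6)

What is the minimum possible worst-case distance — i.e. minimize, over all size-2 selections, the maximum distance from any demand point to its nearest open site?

7

Open {H1, H3}.
  Farthest demand point is C at distance 7 (to H1); all others are ≤ 7.
With {H2, H3} the worst case is 7.
With {H1, H2} the worst case is 9.
No size-2 selection achieves below 7.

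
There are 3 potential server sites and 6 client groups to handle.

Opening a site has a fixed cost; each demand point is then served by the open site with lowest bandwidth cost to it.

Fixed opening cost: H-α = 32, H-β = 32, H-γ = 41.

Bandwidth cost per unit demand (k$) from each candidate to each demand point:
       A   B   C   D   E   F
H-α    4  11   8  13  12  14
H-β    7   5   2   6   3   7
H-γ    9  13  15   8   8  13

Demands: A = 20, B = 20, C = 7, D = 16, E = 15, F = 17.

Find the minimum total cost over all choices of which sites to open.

Open {H-α, H-β}: assign each demand point to its cheapest open site.
  A→H-α 20×4=80, B→H-β 20×5=100, C→H-β 7×2=14, D→H-β 16×6=96, E→H-β 15×3=45, F→H-β 17×7=119
  bandwidth cost 454, fixed 64 → total 518.
Compare {H-β}: bandwidth cost 514 + fixed 32 = 546.
Compare {H-α, H-β, H-γ}: bandwidth cost 454 + fixed 105 = 559.
Compare {H-β, H-γ}: bandwidth cost 514 + fixed 73 = 587.
All other subsets cost ≥ 546. Minimum total cost: 518.

518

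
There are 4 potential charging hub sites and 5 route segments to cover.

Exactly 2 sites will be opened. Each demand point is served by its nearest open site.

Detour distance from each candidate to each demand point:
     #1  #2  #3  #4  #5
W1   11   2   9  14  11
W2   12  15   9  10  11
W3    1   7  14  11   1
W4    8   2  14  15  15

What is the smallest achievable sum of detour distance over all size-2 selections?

24

Open {W1, W3}.
  #1→W3 1, #2→W1 2, #3→W1 9, #4→W3 11, #5→W3 1  ⇒ total 24.
Compare {W2, W3}: total 28.
Compare {W3, W4}: total 29.
No size-2 selection does better; minimum is 24.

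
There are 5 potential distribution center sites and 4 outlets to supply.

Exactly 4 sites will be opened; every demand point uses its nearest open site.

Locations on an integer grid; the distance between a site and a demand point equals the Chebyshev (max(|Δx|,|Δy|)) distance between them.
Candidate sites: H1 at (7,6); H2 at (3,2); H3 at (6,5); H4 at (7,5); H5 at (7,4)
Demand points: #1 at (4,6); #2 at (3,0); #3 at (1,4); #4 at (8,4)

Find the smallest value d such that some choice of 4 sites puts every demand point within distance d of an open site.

2

Open {H1, H2, H3, H4}.
  Farthest demand point is #1 at distance 2 (to H3); all others are ≤ 2.
With {H1, H2, H3, H5} the worst case is 2.
With {H2, H3, H4, H5} the worst case is 2.
No size-4 selection achieves below 2.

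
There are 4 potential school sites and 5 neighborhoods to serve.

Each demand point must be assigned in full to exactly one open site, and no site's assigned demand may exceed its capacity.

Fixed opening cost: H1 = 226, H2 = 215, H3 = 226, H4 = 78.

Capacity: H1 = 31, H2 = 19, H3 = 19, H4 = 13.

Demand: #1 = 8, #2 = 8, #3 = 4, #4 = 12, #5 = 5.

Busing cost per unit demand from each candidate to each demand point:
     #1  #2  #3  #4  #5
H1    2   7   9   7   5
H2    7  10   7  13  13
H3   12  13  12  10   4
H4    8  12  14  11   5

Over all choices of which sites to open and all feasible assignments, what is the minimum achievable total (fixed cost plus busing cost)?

Open {H1, H4}; cheapest assignment that respects the capacities:
  H1 (cap 31, load 28): #1, #2, #4 — cost 8×2 + 8×7 + 12×7 = 156
  H4 (cap 13, load 9): #3, #5 — cost 4×14 + 5×5 = 81
  Shipping 237, fixed 304 → total 541.
  Any other capacity-feasible assignment to {H1, H4} ships for at least 237.
Compare {H1, H2}: its best feasible assignment gives total 674.
Compare {H1, H3}: its best feasible assignment gives total 676.
Every other set of open sites that can feasibly serve all demand totals ≥ 674 even under its best assignment. Minimum: 541.

541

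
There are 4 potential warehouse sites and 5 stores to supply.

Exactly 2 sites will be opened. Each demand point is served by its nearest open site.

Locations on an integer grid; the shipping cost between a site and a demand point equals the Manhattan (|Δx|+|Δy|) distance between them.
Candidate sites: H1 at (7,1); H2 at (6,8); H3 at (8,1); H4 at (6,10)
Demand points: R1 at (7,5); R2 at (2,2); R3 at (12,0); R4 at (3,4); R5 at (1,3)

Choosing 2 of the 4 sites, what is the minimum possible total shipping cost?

30

Open {H1, H3}.
  R1→H1 4, R2→H1 6, R3→H3 5, R4→H1 7, R5→H1 8  ⇒ total 30.
Compare {H1, H2}: total 31.
Compare {H1, H4}: total 31.
No size-2 selection does better; minimum is 30.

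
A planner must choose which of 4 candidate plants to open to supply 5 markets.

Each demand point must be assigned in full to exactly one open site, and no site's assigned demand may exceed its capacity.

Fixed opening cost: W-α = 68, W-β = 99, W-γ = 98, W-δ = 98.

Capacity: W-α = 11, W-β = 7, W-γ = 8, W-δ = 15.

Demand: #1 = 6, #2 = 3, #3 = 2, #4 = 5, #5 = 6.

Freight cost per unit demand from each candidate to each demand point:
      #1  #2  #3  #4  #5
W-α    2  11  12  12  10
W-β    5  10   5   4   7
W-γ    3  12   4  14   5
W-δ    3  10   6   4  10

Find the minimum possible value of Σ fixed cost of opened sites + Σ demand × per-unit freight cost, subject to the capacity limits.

302

Open {W-γ, W-δ}; cheapest assignment that respects the capacities:
  W-γ (cap 8, load 8): #3, #5 — cost 2×4 + 6×5 = 38
  W-δ (cap 15, load 14): #1, #2, #4 — cost 6×3 + 3×10 + 5×4 = 68
  Shipping 106, fixed 196 → total 302.
  Any other capacity-feasible assignment to {W-γ, W-δ} ships for at least 106.
Compare {W-α, W-δ}: its best feasible assignment gives total 303.
Compare {W-β, W-δ}: its best feasible assignment gives total 335.
Every other set of open sites that can feasibly serve all demand totals ≥ 303 even under its best assignment. Minimum: 302.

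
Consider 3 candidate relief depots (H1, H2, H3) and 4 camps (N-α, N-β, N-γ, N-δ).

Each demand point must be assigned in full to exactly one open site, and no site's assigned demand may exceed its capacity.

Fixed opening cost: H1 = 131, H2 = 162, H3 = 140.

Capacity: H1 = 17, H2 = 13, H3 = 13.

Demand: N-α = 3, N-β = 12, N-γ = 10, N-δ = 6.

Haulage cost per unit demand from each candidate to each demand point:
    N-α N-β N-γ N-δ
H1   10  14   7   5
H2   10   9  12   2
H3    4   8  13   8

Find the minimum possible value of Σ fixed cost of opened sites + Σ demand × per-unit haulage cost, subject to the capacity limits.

641

Open {H1, H2, H3}; cheapest assignment that respects the capacities:
  H1 (cap 17, load 13): N-α, N-γ — cost 3×10 + 10×7 = 100
  H2 (cap 13, load 6): N-δ — cost 6×2 = 12
  H3 (cap 13, load 12): N-β — cost 12×8 = 96
  Shipping 208, fixed 433 → total 641.
  Any other capacity-feasible assignment to {H1, H2, H3} ships for at least 208.
Total demand is 31 and no other set of sites has combined capacity ≥ 31, so {H1, H2, H3} is the only feasible choice of open sites. Minimum: 641.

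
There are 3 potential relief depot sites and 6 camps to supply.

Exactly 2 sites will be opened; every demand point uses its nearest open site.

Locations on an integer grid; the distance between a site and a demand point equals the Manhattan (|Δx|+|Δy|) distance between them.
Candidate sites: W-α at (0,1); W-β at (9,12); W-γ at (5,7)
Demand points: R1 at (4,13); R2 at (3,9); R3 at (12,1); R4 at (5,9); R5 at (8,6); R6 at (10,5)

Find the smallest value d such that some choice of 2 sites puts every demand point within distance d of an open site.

Open {W-α, W-β}.
  Farthest demand point is R3 at distance 12 (to W-α); all others are ≤ 12.
With {W-α, W-γ} the worst case is 12.
With {W-β, W-γ} the worst case is 13.
No size-2 selection achieves below 12.

12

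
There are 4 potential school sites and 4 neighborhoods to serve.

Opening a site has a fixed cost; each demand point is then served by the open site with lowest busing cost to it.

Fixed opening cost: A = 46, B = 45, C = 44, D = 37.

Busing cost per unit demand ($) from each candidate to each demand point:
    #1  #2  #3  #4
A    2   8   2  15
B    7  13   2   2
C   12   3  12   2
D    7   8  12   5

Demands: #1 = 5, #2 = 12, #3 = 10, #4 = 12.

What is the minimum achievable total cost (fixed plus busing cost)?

180

Open {A, C}: assign each demand point to its cheapest open site.
  #1→A 5×2=10, #2→C 12×3=36, #3→A 10×2=20, #4→C 12×2=24
  busing cost 90, fixed 90 → total 180.
Compare {B, C}: busing cost 115 + fixed 89 = 204.
Compare {A, C, D}: busing cost 90 + fixed 127 = 217.
Compare {A, B, C}: busing cost 90 + fixed 135 = 225.
All other subsets cost ≥ 204. Minimum total cost: 180.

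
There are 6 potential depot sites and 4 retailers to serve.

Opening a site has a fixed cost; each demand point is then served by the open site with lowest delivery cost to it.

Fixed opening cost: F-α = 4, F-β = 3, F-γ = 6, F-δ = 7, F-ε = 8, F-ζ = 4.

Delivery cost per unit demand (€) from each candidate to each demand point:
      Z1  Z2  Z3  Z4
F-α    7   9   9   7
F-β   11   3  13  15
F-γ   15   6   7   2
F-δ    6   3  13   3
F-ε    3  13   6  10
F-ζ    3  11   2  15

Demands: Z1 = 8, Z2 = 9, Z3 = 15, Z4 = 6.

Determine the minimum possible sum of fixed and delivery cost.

106

Open {F-β, F-γ, F-ζ}: assign each demand point to its cheapest open site.
  Z1→F-ζ 8×3=24, Z2→F-β 9×3=27, Z3→F-ζ 15×2=30, Z4→F-γ 6×2=12
  delivery cost 93, fixed 13 → total 106.
Compare {F-δ, F-ζ}: delivery cost 99 + fixed 11 = 110.
Compare {F-γ, F-δ, F-ζ}: delivery cost 93 + fixed 17 = 110.
Compare {F-α, F-β, F-γ, F-ζ}: delivery cost 93 + fixed 17 = 110.
All other subsets cost ≥ 110. Minimum total cost: 106.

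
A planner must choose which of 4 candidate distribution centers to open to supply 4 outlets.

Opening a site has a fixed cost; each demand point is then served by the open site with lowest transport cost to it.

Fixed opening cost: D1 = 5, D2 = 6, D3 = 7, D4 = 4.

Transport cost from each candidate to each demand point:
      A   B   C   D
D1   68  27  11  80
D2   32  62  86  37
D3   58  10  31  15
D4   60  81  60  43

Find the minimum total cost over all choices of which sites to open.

86

Open {D1, D2, D3}: assign each demand point to its cheapest open site.
  A→D2 32, B→D3 10, C→D1 11, D→D3 15
  transport cost 68, fixed 18 → total 86.
Compare {D1, D2, D3, D4}: transport cost 68 + fixed 22 = 90.
Compare {D2, D3}: transport cost 88 + fixed 13 = 101.
Compare {D2, D3, D4}: transport cost 88 + fixed 17 = 105.
All other subsets cost ≥ 90. Minimum total cost: 86.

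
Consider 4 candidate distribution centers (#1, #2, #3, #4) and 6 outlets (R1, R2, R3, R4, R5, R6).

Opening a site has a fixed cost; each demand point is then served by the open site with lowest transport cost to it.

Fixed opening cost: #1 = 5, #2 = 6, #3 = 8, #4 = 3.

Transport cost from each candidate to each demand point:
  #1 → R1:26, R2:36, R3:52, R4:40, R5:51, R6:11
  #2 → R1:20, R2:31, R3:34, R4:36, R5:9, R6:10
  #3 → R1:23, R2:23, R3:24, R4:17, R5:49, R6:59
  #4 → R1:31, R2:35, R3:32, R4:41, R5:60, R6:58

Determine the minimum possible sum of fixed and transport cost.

Open {#2, #3}: assign each demand point to its cheapest open site.
  R1→#2 20, R2→#3 23, R3→#3 24, R4→#3 17, R5→#2 9, R6→#2 10
  transport cost 103, fixed 14 → total 117.
Compare {#2, #3, #4}: transport cost 103 + fixed 17 = 120.
Compare {#1, #2, #3}: transport cost 103 + fixed 19 = 122.
Compare {#1, #2, #3, #4}: transport cost 103 + fixed 22 = 125.
All other subsets cost ≥ 120. Minimum total cost: 117.

117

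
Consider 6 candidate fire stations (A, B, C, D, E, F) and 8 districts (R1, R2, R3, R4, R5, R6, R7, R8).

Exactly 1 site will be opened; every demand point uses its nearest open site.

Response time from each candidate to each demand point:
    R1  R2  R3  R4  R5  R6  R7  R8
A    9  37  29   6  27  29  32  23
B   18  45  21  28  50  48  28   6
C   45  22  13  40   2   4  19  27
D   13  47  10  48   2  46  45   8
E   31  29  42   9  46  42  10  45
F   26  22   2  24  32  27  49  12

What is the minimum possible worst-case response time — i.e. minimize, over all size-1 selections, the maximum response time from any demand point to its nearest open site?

37

Open {A}.
  Farthest demand point is R2 at response time 37 (to A); all others are ≤ 37.
With {C} the worst case is 45.
With {E} the worst case is 46.
No size-1 selection achieves below 37.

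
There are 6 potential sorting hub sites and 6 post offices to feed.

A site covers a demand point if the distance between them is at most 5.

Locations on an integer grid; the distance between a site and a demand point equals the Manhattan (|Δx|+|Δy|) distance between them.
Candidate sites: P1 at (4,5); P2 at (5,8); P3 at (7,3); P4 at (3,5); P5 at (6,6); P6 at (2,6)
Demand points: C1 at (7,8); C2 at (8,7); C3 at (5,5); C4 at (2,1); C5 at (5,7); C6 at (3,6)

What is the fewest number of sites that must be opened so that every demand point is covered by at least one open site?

Coverage sets (demand points within 5 of each site):
  P1: {C3, C5, C6}
  P2: {C1, C2, C3, C5, C6}
  P3: {C1, C2, C3}
  P4: {C3, C4, C5, C6}
  P5: {C1, C2, C3, C5, C6}
  P6: {C3, C4, C5, C6}
No single site covers all 6 demand points.
But {P2, P4} covers everything, so the minimum is 2.

2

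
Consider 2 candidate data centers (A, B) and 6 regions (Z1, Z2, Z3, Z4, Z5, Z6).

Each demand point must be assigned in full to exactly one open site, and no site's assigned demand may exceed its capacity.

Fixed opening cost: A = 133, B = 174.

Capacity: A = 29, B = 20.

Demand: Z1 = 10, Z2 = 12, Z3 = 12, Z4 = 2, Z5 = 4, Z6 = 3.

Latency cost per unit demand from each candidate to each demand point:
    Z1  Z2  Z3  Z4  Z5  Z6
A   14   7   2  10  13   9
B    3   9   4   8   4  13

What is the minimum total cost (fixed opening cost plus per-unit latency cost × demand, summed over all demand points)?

504

Open {A, B}; cheapest assignment that respects the capacities:
  A (cap 29, load 27): Z2, Z3, Z6 — cost 12×7 + 12×2 + 3×9 = 135
  B (cap 20, load 16): Z1, Z4, Z5 — cost 10×3 + 2×8 + 4×4 = 62
  Shipping 197, fixed 307 → total 504.
  Any other capacity-feasible assignment to {A, B} ships for at least 197.
Total demand is 43 and no other set of sites has combined capacity ≥ 43, so {A, B} is the only feasible choice of open sites. Minimum: 504.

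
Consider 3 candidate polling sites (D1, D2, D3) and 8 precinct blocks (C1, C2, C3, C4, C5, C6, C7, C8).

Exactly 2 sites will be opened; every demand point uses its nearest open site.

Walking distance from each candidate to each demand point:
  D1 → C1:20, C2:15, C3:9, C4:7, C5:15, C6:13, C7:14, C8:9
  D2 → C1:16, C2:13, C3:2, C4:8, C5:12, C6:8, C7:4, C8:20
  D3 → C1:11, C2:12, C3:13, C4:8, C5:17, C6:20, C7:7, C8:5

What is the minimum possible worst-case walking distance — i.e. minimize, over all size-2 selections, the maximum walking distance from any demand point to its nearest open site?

12

Open {D2, D3}.
  Farthest demand point is C2 at walking distance 12 (to D3); all others are ≤ 12.
With {D1, D3} the worst case is 15.
With {D1, D2} the worst case is 16.
No size-2 selection achieves below 12.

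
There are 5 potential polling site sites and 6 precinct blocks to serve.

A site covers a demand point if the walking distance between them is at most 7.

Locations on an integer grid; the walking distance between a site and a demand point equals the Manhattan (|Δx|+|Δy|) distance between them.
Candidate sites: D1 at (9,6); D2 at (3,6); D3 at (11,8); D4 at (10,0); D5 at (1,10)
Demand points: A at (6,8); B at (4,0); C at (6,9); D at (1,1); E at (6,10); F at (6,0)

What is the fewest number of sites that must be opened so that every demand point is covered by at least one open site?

Coverage sets (demand points within 7 of each site):
  D1: {A, C, E}
  D2: {A, B, C, D, E}
  D3: {A, C, E}
  D4: {B, F}
  D5: {A, C, E}
No single site covers all 6 demand points.
But {D2, D4} covers everything, so the minimum is 2.

2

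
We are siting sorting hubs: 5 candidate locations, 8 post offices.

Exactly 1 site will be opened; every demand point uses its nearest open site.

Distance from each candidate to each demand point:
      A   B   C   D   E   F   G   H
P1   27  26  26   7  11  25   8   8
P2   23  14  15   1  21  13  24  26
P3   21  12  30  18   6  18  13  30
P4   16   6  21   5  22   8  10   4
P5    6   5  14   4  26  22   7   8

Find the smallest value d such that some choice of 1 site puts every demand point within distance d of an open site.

22

Open {P4}.
  Farthest demand point is E at distance 22 (to P4); all others are ≤ 22.
With {P2} the worst case is 26.
With {P5} the worst case is 26.
No size-1 selection achieves below 22.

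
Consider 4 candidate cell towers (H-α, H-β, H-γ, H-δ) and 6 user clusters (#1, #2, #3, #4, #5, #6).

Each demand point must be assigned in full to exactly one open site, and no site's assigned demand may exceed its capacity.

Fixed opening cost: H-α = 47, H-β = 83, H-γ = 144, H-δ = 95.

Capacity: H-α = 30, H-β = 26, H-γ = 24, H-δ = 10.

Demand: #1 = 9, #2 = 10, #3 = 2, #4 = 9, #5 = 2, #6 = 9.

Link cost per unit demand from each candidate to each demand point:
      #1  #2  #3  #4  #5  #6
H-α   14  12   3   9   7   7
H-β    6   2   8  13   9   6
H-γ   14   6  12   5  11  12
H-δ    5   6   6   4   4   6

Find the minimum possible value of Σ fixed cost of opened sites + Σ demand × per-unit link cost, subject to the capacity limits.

368

Open {H-α, H-β}; cheapest assignment that respects the capacities:
  H-α (cap 30, load 22): #3, #4, #5, #6 — cost 2×3 + 9×9 + 2×7 + 9×7 = 164
  H-β (cap 26, load 19): #1, #2 — cost 9×6 + 10×2 = 74
  Shipping 238, fixed 130 → total 368.
  Any other capacity-feasible assignment to {H-α, H-β} ships for at least 238.
Compare {H-α, H-β, H-δ}: its best feasible assignment gives total 418.
Compare {H-β, H-γ}: its best feasible assignment gives total 474.
Every other set of open sites that can feasibly serve all demand totals ≥ 418 even under its best assignment. Minimum: 368.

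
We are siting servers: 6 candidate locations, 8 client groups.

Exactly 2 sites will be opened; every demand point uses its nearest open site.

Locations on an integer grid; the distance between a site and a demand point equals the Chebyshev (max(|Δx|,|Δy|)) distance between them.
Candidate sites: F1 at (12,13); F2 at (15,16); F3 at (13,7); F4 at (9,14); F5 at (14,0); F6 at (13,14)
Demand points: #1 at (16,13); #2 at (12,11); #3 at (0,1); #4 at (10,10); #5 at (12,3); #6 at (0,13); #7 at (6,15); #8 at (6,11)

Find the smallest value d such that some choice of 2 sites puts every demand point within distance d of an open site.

12

Open {F1, F2}.
  Farthest demand point is #3 at distance 12 (to F1); all others are ≤ 12.
With {F1, F3} the worst case is 12.
With {F1, F4} the worst case is 12.
No size-2 selection achieves below 12.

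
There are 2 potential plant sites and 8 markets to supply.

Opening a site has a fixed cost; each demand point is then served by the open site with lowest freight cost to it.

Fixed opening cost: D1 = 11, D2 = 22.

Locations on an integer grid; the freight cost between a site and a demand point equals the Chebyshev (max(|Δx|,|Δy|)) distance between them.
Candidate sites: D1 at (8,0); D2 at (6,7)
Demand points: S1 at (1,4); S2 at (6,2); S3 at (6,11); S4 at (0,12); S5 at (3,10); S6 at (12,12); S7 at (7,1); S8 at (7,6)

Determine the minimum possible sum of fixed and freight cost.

Open {D2}: assign each demand point to its cheapest open site.
  S1→D2 5, S2→D2 5, S3→D2 4, S4→D2 6, S5→D2 3, S6→D2 6, S7→D2 6, S8→D2 1
  freight cost 36, fixed 22 → total 58.
Compare {D1, D2}: freight cost 28 + fixed 33 = 61.
Compare {D1}: freight cost 61 + fixed 11 = 72.

58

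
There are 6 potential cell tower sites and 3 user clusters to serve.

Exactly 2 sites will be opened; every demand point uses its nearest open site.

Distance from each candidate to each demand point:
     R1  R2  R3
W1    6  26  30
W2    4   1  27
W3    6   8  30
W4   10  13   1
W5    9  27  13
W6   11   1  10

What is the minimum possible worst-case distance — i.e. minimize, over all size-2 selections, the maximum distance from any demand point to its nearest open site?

Open {W2, W4}.
  Farthest demand point is R1 at distance 4 (to W2); all others are ≤ 4.
With {W3, W4} the worst case is 8.
With {W1, W6} the worst case is 10.
No size-2 selection achieves below 4.

4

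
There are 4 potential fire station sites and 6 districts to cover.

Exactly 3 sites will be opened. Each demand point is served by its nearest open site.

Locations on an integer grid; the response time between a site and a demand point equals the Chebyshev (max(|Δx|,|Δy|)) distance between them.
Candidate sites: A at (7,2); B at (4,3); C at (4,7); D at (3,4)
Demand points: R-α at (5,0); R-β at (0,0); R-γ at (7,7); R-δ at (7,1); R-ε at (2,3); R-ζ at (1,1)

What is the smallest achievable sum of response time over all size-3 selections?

Open {A, C, D}.
  R-α→A 2, R-β→D 4, R-γ→C 3, R-δ→A 1, R-ε→D 1, R-ζ→D 3  ⇒ total 14.
Compare {A, B, C}: total 15.
Compare {A, B, D}: total 15.
No size-3 selection does better; minimum is 14.

14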